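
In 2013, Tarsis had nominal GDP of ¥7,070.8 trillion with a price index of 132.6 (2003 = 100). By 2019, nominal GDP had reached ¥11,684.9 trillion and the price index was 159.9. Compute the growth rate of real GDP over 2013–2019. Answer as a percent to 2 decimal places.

Real GDP 2013 = 7070.8 / 1.326 = 5332.43.
Real GDP 2019 = 11684.9 / 1.599 = 7307.63.
Real growth = 7307.63 / 5332.43 − 1 = 0.3704.

37.04%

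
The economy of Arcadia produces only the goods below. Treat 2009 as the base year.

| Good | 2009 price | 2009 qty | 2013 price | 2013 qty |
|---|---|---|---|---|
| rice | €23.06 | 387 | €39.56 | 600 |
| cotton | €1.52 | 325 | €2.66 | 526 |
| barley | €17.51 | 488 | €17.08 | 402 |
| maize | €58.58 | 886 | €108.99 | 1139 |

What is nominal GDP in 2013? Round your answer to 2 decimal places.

€156140.93

Nominal GDP 2013 = Σ (p_2013 × q_2013) = 39.56·600 + 2.66·526 + 17.08·402 + 108.99·1139 = 156140.93.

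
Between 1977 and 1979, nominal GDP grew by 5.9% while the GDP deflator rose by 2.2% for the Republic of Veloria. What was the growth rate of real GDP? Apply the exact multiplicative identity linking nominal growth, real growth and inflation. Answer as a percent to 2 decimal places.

(1 + g_nom) = (1 + g_real)(1 + π), so g_real = 1.0590 / 1.0220 − 1 = 0.03620.

3.62%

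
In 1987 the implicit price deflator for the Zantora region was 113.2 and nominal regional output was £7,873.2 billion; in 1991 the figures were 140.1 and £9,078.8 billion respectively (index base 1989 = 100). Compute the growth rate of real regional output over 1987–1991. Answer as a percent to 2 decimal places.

Deflate each year: 1987 → 7873.2/1.132 = 6955.12; 1991 → 9078.8/1.401 = 6480.23.
So real regional output changed by 6480.23/6955.12 − 1 = -0.0683, i.e. -6.83%.

-6.83%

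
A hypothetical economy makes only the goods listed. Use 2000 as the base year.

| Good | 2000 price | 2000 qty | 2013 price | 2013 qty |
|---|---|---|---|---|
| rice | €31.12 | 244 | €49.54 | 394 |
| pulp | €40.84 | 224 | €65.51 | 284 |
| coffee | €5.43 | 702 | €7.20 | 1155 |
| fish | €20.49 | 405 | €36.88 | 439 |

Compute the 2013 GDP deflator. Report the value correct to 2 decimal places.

Nominal GDP 2013 = 49.54·394 + 65.51·284 + 7.20·1155 + 36.88·439 = 62629.92.
Real GDP 2013 (at 2000 prices) = 31.12·394 + 40.84·284 + 5.43·1155 + 20.49·439 = 39126.60.
Deflator = Nominal/Real × 100 = 62629.92/39126.60 × 100 = 160.070.

160.07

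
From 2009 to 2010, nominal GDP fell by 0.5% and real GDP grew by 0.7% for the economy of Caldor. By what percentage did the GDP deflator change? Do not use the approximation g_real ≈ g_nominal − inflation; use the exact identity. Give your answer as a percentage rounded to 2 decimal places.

-1.19%

(1 + g_nom) = (1 + g_real)(1 + π), so π = 0.9950 / 1.0070 − 1 = -0.01192.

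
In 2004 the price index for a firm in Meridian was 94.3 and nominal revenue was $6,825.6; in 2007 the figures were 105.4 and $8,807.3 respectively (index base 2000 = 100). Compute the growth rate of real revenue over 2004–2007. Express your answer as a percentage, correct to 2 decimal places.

Deflate each year: 2004 → 6825.6/0.943 = 7238.18; 2007 → 8807.3/1.054 = 8356.07.
So real revenue changed by 8356.07/7238.18 − 1 = 0.1544, i.e. 15.44%.

15.44%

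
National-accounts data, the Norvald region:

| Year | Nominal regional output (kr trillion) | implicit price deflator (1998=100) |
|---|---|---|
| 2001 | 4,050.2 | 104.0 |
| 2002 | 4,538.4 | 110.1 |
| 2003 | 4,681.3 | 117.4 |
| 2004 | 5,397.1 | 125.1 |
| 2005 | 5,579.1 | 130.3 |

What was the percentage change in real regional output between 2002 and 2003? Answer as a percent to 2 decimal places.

-3.27%

Real regional output 2002 = 4538.4/1.101 = 4122.07.
Real regional output 2003 = 4681.3/1.174 = 3987.48.
Change = 3987.48/4122.07 − 1 = -0.0327.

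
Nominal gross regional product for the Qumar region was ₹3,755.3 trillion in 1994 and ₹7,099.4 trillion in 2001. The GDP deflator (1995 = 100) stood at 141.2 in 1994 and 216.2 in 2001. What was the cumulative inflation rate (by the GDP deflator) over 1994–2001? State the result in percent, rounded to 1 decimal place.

Price-level change = 216.2 / 141.2 − 1 = 0.5312.

53.1%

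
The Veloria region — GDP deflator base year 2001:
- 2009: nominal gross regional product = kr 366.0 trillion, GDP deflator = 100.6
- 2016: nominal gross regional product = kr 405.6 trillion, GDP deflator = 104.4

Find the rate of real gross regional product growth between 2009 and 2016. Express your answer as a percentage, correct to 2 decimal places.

Real gross regional product 2009 = 366.0 / 1.006 = 363.82.
Real gross regional product 2016 = 405.6 / 1.044 = 388.51.
Real growth = 388.51 / 363.82 − 1 = 0.0679.

6.79%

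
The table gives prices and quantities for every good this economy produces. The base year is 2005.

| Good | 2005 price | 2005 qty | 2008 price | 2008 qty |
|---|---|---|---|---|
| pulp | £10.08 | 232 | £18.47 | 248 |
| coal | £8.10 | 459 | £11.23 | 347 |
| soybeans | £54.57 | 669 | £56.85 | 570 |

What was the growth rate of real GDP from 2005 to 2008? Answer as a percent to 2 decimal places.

-14.45%

Real GDP 2005 = Nominal GDP 2005 = 10.08·232 + 8.10·459 + 54.57·669 = 42563.79.
Real GDP 2008 (at 2005 prices) = 10.08·248 + 8.10·347 + 54.57·570 = 36415.44.
Real growth = 36415.44/42563.79 − 1 = -0.1445.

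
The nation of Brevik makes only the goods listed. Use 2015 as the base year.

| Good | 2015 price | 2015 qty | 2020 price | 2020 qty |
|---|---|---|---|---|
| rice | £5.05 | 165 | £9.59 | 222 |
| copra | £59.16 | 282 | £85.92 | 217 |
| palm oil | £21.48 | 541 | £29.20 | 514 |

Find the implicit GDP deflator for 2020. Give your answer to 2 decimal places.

143.13

Nominal GDP 2020 = 9.59·222 + 85.92·217 + 29.20·514 = 35782.42.
Real GDP 2020 (at 2015 prices) = 5.05·222 + 59.16·217 + 21.48·514 = 24999.54.
Deflator = Nominal/Real × 100 = 35782.42/24999.54 × 100 = 143.132.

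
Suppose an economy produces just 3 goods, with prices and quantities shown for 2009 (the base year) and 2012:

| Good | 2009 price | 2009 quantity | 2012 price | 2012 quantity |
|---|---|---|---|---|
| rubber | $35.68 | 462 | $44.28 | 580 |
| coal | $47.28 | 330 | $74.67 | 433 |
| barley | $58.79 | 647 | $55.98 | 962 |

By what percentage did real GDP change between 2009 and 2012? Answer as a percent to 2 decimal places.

39.36%

Real GDP 2009 = Nominal GDP 2009 = 35.68·462 + 47.28·330 + 58.79·647 = 70123.69.
Real GDP 2012 (at 2009 prices) = 35.68·580 + 47.28·433 + 58.79·962 = 97722.62.
Real growth = 97722.62/70123.69 − 1 = 0.3936.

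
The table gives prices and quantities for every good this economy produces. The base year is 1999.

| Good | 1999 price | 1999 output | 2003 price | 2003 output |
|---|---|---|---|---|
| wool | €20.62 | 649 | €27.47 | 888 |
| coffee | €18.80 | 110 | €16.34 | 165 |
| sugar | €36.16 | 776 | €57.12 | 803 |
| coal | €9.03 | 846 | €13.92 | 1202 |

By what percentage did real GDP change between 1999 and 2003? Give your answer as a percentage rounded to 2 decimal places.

Real GDP 1999 = Nominal GDP 1999 = 20.62·649 + 18.80·110 + 36.16·776 + 9.03·846 = 51149.92.
Real GDP 2003 (at 1999 prices) = 20.62·888 + 18.80·165 + 36.16·803 + 9.03·1202 = 61303.10.
Real growth = 61303.10/51149.92 − 1 = 0.1985.

19.85%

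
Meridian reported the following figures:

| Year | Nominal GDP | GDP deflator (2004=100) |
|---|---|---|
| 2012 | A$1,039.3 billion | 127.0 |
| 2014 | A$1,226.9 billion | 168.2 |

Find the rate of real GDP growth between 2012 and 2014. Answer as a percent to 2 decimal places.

Real GDP 2012 = 1039.3 / 1.270 = 818.35.
Real GDP 2014 = 1226.9 / 1.682 = 729.43.
Real growth = 729.43 / 818.35 − 1 = -0.1087.

-10.87%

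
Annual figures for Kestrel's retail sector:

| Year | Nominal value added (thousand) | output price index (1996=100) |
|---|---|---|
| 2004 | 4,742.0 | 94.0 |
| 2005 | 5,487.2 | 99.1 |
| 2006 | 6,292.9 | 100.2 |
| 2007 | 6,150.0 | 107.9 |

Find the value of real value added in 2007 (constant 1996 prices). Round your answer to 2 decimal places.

Real value added 2007 = 6150.0 / 1.079 = 5699.72.

5,699.72 thousand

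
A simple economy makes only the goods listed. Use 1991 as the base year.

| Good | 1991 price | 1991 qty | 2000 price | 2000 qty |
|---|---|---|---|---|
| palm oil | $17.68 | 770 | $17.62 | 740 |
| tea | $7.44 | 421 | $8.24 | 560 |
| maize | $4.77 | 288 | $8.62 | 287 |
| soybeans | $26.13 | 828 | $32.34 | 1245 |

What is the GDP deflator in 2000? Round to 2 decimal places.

Nominal GDP 2000 = 17.62·740 + 8.24·560 + 8.62·287 + 32.34·1245 = 60390.44.
Real GDP 2000 (at 1991 prices) = 17.68·740 + 7.44·560 + 4.77·287 + 26.13·1245 = 51150.44.
Deflator = Nominal/Real × 100 = 60390.44/51150.44 × 100 = 118.064.

118.06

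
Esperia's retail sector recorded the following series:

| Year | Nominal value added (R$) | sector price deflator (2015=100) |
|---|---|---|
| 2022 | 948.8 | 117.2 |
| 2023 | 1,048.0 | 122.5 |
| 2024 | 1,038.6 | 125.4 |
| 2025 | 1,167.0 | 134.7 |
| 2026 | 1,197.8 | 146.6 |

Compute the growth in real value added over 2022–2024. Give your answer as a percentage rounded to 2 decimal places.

Real value added 2022 = 948.8/1.172 = 809.56.
Real value added 2024 = 1038.6/1.254 = 828.23.
Change = 828.23/809.56 − 1 = 0.0231.

2.31%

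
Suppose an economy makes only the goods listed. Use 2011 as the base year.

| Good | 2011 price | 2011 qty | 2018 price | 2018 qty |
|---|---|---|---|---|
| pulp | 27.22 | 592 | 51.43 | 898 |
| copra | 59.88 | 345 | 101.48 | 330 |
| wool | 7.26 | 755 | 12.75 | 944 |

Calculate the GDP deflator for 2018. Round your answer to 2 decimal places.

Nominal GDP 2018 = 51.43·898 + 101.48·330 + 12.75·944 = 91708.54.
Real GDP 2018 (at 2011 prices) = 27.22·898 + 59.88·330 + 7.26·944 = 51057.40.
Deflator = Nominal/Real × 100 = 91708.54/51057.40 × 100 = 179.619.

179.62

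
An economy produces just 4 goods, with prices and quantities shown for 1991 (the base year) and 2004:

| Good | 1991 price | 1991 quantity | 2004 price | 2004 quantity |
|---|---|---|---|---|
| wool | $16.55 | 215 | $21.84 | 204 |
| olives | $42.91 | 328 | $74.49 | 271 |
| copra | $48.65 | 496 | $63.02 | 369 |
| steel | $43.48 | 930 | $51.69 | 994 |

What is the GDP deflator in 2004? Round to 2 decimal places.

130.33

Nominal GDP 2004 = 21.84·204 + 74.49·271 + 63.02·369 + 51.69·994 = 99276.39.
Real GDP 2004 (at 1991 prices) = 16.55·204 + 42.91·271 + 48.65·369 + 43.48·994 = 76175.78.
Deflator = Nominal/Real × 100 = 99276.39/76175.78 × 100 = 130.325.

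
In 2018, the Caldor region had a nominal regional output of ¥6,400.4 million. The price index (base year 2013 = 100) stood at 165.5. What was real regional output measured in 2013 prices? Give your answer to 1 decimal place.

Real regional output = Nominal / (price index/100) = 6400.4 / 1.655 = 3867.31.

¥3,867.3 million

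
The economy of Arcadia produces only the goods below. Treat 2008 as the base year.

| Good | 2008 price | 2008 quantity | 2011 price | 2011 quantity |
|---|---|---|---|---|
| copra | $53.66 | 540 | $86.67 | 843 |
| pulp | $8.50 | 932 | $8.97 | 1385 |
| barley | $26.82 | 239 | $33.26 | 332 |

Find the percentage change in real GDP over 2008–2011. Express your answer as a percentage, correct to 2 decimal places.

52.19%

Real GDP 2008 = Nominal GDP 2008 = 53.66·540 + 8.50·932 + 26.82·239 = 43308.38.
Real GDP 2011 (at 2008 prices) = 53.66·843 + 8.50·1385 + 26.82·332 = 65912.12.
Real growth = 65912.12/43308.38 − 1 = 0.5219.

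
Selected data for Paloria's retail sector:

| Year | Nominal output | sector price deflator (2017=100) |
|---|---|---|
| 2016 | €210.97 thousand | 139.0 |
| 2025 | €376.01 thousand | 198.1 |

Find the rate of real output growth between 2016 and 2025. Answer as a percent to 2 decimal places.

25.06%

Real output 2016 = 210.97 / 1.390 = 151.78.
Real output 2025 = 376.01 / 1.981 = 189.81.
Real growth = 189.81 / 151.78 − 1 = 0.2506.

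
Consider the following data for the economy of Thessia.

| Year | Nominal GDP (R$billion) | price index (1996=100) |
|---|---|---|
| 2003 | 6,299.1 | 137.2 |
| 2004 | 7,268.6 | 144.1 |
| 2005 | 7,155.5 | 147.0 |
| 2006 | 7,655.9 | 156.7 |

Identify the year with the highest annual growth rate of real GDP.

2004: real = 7268.6/1.441 = 5044.14; growth vs 2003 (4591.18) = 9.87%.
2005: real = 7155.5/1.470 = 4867.69; growth vs 2004 (5044.14) = -3.50%.
2006: real = 7655.9/1.567 = 4885.71; growth vs 2005 (4867.69) = 0.37%.

2004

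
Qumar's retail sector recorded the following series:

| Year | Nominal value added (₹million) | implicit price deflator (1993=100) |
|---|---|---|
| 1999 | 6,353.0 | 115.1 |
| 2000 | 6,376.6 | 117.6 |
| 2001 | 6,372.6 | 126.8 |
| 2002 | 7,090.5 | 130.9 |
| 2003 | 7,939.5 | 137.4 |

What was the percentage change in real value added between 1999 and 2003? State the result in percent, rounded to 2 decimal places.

4.69%

Real value added 1999 = 6353.0/1.151 = 5519.55.
Real value added 2003 = 7939.5/1.374 = 5778.38.
Change = 5778.38/5519.55 − 1 = 0.0469.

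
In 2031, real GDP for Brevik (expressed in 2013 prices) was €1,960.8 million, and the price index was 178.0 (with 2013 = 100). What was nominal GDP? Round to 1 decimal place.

€3,490.2 million

Nominal GDP = Real × (price index/100) = 1960.8 × 1.780 = 3490.22.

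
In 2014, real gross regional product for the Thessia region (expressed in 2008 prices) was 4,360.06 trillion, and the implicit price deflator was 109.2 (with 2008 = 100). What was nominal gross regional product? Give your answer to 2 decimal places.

Nominal gross regional product = Real × (implicit price deflator/100) = 4360.06 × 1.092 = 4761.19.

4,761.19 trillion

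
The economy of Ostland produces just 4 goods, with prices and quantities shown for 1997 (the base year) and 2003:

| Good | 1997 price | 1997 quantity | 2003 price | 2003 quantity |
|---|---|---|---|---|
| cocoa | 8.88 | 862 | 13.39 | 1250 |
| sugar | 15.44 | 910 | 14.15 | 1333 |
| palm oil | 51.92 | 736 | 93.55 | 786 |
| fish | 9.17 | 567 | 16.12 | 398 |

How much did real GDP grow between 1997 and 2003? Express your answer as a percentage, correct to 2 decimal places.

16.93%

Real GDP 1997 = Nominal GDP 1997 = 8.88·862 + 15.44·910 + 51.92·736 + 9.17·567 = 65117.47.
Real GDP 2003 (at 1997 prices) = 8.88·1250 + 15.44·1333 + 51.92·786 + 9.17·398 = 76140.30.
Real growth = 76140.30/65117.47 − 1 = 0.1693.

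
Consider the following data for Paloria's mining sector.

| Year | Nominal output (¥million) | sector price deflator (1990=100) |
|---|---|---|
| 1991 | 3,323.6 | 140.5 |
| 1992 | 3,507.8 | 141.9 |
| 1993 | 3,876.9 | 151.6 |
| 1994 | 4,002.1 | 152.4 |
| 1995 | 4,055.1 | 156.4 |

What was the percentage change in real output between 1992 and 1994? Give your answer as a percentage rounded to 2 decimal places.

6.23%

Real output 1992 = 3507.8/1.419 = 2472.02.
Real output 1994 = 4002.1/1.524 = 2626.05.
Change = 2626.05/2472.02 − 1 = 0.0623.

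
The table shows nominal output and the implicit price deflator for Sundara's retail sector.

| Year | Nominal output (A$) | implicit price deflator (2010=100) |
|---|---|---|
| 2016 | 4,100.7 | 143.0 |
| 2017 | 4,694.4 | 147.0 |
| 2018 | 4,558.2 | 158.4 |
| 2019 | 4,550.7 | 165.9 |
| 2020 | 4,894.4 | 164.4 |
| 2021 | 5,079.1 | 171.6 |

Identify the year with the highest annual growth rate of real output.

2017: real = 4694.4/1.470 = 3193.47; growth vs 2016 (2867.62) = 11.36%.
2018: real = 4558.2/1.584 = 2877.65; growth vs 2017 (3193.47) = -9.89%.
2019: real = 4550.7/1.659 = 2743.04; growth vs 2018 (2877.65) = -4.68%.
2020: real = 4894.4/1.644 = 2977.13; growth vs 2019 (2743.04) = 8.53%.
2021: real = 5079.1/1.716 = 2959.85; growth vs 2020 (2977.13) = -0.58%.

2017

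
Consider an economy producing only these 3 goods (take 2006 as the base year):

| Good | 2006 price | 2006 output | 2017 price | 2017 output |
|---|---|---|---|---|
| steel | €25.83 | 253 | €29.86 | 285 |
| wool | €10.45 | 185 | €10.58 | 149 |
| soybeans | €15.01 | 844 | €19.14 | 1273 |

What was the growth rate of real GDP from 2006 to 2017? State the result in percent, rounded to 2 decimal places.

Real GDP 2006 = Nominal GDP 2006 = 25.83·253 + 10.45·185 + 15.01·844 = 21136.68.
Real GDP 2017 (at 2006 prices) = 25.83·285 + 10.45·149 + 15.01·1273 = 28026.33.
Real growth = 28026.33/21136.68 − 1 = 0.3260.

32.60%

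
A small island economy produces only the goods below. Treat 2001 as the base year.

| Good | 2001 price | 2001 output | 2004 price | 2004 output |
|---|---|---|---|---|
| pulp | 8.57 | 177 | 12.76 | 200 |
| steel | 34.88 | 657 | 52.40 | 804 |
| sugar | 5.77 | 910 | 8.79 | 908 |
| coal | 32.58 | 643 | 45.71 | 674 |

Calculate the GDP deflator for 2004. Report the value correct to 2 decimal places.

146.56

Nominal GDP 2004 = 12.76·200 + 52.40·804 + 8.79·908 + 45.71·674 = 83471.46.
Real GDP 2004 (at 2001 prices) = 8.57·200 + 34.88·804 + 5.77·908 + 32.58·674 = 56955.60.
Deflator = Nominal/Real × 100 = 83471.46/56955.60 × 100 = 146.555.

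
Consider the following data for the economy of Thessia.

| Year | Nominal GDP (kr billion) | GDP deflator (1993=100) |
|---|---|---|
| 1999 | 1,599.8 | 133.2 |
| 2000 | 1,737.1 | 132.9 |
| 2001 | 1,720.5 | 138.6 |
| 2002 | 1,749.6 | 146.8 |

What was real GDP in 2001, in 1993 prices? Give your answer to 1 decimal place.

kr 1,241.3 billion

Real GDP 2001 = 1720.5 / 1.386 = 1241.34.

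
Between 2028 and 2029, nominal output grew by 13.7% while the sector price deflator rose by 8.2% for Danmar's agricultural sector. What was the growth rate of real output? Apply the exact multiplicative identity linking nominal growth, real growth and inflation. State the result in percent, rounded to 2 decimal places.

(1 + g_nom) = (1 + g_real)(1 + π), so g_real = 1.1370 / 1.0820 − 1 = 0.05083.

5.08%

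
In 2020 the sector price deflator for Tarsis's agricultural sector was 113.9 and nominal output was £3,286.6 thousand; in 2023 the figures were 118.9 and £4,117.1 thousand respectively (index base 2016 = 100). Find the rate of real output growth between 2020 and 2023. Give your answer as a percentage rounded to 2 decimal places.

20.00%

Deflate each year: 2020 → 3286.6/1.139 = 2885.51; 2023 → 4117.1/1.189 = 3462.66.
So real output changed by 3462.66/2885.51 − 1 = 0.2000, i.e. 20.00%.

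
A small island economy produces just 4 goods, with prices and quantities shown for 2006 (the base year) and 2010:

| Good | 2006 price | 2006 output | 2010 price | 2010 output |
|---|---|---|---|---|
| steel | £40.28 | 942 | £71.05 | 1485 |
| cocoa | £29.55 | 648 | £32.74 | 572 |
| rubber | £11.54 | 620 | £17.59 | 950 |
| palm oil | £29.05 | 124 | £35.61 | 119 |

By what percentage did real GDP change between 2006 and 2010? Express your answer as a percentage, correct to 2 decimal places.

34.32%

Real GDP 2006 = Nominal GDP 2006 = 40.28·942 + 29.55·648 + 11.54·620 + 29.05·124 = 67849.16.
Real GDP 2010 (at 2006 prices) = 40.28·1485 + 29.55·572 + 11.54·950 + 29.05·119 = 91138.35.
Real growth = 91138.35/67849.16 − 1 = 0.3432.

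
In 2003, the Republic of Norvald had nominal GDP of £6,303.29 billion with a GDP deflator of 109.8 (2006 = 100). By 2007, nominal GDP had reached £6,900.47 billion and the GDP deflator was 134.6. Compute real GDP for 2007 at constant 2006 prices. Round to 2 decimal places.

£5,126.65 billion

Real GDP = Nominal / (GDP deflator/100) = 6900.47 / 1.346 = 5126.65.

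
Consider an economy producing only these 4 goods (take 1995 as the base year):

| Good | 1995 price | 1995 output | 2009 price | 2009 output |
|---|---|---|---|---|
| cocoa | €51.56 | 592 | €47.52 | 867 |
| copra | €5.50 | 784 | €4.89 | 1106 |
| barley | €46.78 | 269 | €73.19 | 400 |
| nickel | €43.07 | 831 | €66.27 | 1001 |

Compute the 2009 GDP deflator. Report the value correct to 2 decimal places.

Nominal GDP 2009 = 47.52·867 + 4.89·1106 + 73.19·400 + 66.27·1001 = 142220.45.
Real GDP 2009 (at 1995 prices) = 51.56·867 + 5.50·1106 + 46.78·400 + 43.07·1001 = 112610.59.
Deflator = Nominal/Real × 100 = 142220.45/112610.59 × 100 = 126.294.

126.29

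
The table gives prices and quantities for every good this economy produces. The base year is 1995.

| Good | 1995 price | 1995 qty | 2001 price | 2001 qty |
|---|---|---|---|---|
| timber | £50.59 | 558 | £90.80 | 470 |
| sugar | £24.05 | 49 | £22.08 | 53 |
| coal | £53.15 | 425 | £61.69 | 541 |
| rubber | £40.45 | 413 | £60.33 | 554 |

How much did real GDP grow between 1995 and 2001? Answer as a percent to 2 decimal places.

Real GDP 1995 = Nominal GDP 1995 = 50.59·558 + 24.05·49 + 53.15·425 + 40.45·413 = 68702.27.
Real GDP 2001 (at 1995 prices) = 50.59·470 + 24.05·53 + 53.15·541 + 40.45·554 = 76215.40.
Real growth = 76215.40/68702.27 − 1 = 0.1094.

10.94%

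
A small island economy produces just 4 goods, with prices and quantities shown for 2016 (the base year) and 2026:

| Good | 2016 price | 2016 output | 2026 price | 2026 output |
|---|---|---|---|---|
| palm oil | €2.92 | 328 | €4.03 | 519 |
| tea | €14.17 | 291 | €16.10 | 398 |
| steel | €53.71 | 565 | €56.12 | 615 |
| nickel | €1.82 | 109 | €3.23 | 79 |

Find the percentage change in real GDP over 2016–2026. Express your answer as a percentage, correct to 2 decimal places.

Real GDP 2016 = Nominal GDP 2016 = 2.92·328 + 14.17·291 + 53.71·565 + 1.82·109 = 35625.76.
Real GDP 2026 (at 2016 prices) = 2.92·519 + 14.17·398 + 53.71·615 + 1.82·79 = 40330.57.
Real growth = 40330.57/35625.76 − 1 = 0.1321.

13.21%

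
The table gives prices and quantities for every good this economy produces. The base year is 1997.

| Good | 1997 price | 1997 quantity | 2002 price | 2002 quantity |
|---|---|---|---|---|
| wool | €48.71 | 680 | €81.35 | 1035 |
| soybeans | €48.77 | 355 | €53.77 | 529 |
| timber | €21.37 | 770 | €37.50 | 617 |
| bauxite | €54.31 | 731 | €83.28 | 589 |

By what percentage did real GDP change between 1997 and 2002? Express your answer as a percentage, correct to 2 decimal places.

13.88%

Real GDP 1997 = Nominal GDP 1997 = 48.71·680 + 48.77·355 + 21.37·770 + 54.31·731 = 106591.66.
Real GDP 2002 (at 1997 prices) = 48.71·1035 + 48.77·529 + 21.37·617 + 54.31·589 = 121388.06.
Real growth = 121388.06/106591.66 − 1 = 0.1388.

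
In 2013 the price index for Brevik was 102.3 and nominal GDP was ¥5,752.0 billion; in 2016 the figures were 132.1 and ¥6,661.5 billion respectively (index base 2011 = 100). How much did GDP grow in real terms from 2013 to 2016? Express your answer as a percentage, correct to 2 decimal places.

-10.31%

Deflate each year: 2013 → 5752.0/1.023 = 5622.68; 2016 → 6661.5/1.321 = 5042.77.
So real GDP changed by 5042.77/5622.68 − 1 = -0.1031, i.e. -10.31%.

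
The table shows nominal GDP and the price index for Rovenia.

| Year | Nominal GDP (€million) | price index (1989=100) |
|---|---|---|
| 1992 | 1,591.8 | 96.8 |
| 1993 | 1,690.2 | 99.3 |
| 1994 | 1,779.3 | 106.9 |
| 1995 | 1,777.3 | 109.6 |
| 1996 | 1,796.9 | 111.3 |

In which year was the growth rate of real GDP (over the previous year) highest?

1993: real = 1690.2/0.993 = 1702.11; growth vs 1992 (1644.42) = 3.51%.
1994: real = 1779.3/1.069 = 1664.45; growth vs 1993 (1702.11) = -2.21%.
1995: real = 1777.3/1.096 = 1621.62; growth vs 1994 (1664.45) = -2.57%.
1996: real = 1796.9/1.113 = 1614.47; growth vs 1995 (1621.62) = -0.44%.

1993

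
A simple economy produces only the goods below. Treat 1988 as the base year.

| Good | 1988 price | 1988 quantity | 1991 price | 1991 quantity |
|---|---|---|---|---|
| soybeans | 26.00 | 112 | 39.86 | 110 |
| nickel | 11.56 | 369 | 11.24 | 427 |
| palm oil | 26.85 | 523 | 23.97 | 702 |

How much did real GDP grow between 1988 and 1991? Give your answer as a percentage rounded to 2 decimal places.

Real GDP 1988 = Nominal GDP 1988 = 26.00·112 + 11.56·369 + 26.85·523 = 21220.19.
Real GDP 1991 (at 1988 prices) = 26.00·110 + 11.56·427 + 26.85·702 = 26644.82.
Real growth = 26644.82/21220.19 − 1 = 0.2556.

25.56%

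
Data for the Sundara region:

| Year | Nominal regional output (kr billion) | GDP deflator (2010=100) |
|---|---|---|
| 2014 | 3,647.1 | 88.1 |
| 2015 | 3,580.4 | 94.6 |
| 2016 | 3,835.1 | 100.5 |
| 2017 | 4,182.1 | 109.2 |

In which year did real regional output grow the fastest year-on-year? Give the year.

2015: real = 3580.4/0.946 = 3784.78; growth vs 2014 (4139.73) = -8.57%.
2016: real = 3835.1/1.005 = 3816.02; growth vs 2015 (3784.78) = 0.83%.
2017: real = 4182.1/1.092 = 3829.76; growth vs 2016 (3816.02) = 0.36%.

2016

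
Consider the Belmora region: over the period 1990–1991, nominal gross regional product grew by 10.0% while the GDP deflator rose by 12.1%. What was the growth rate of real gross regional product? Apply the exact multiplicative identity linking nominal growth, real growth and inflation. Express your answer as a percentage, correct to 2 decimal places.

(1 + g_nom) = (1 + g_real)(1 + π), so g_real = 1.1000 / 1.1210 − 1 = -0.01873.

-1.87%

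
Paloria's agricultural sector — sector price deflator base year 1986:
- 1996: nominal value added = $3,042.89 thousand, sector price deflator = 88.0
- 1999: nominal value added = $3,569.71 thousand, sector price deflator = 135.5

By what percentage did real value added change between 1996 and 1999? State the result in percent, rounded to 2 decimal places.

-23.81%

Deflate each year: 1996 → 3042.89/0.880 = 3457.83; 1999 → 3569.71/1.355 = 2634.47.
So real value added changed by 2634.47/3457.83 − 1 = -0.2381, i.e. -23.81%.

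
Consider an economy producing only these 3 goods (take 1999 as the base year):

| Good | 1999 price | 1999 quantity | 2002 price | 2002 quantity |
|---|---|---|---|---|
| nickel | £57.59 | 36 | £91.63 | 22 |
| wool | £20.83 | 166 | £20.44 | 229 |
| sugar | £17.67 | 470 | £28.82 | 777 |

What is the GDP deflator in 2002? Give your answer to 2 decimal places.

Nominal GDP 2002 = 91.63·22 + 20.44·229 + 28.82·777 = 29089.76.
Real GDP 2002 (at 1999 prices) = 57.59·22 + 20.83·229 + 17.67·777 = 19766.64.
Deflator = Nominal/Real × 100 = 29089.76/19766.64 × 100 = 147.166.

147.17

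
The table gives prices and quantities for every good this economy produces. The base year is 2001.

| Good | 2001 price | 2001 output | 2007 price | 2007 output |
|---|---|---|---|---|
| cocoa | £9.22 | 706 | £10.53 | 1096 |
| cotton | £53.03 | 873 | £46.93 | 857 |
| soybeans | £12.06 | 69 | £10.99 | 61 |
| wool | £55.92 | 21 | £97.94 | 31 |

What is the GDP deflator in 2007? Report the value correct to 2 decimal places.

95.60

Nominal GDP 2007 = 10.53·1096 + 46.93·857 + 10.99·61 + 97.94·31 = 55466.42.
Real GDP 2007 (at 2001 prices) = 9.22·1096 + 53.03·857 + 12.06·61 + 55.92·31 = 58021.01.
Deflator = Nominal/Real × 100 = 55466.42/58021.01 × 100 = 95.597.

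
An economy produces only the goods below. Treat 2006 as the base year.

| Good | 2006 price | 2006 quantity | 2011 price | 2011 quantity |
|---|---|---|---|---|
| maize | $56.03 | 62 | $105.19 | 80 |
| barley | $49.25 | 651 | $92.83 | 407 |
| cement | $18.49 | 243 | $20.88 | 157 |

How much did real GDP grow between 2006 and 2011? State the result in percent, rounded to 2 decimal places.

-31.47%

Real GDP 2006 = Nominal GDP 2006 = 56.03·62 + 49.25·651 + 18.49·243 = 40028.68.
Real GDP 2011 (at 2006 prices) = 56.03·80 + 49.25·407 + 18.49·157 = 27430.08.
Real growth = 27430.08/40028.68 − 1 = -0.3147.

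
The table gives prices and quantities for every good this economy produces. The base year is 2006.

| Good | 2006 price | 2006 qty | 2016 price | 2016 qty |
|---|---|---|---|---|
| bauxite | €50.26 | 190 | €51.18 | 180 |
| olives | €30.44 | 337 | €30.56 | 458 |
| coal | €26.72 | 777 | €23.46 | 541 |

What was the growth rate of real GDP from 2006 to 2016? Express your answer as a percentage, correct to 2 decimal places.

Real GDP 2006 = Nominal GDP 2006 = 50.26·190 + 30.44·337 + 26.72·777 = 40569.12.
Real GDP 2016 (at 2006 prices) = 50.26·180 + 30.44·458 + 26.72·541 = 37443.84.
Real growth = 37443.84/40569.12 − 1 = -0.0770.

-7.70%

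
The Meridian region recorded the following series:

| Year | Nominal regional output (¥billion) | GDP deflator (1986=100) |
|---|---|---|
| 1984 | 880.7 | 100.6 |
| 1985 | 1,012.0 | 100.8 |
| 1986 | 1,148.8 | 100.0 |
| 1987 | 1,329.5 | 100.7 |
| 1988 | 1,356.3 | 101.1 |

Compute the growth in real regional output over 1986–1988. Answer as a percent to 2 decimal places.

Real regional output 1986 = 1148.8/1.000 = 1148.80.
Real regional output 1988 = 1356.3/1.011 = 1341.54.
Change = 1341.54/1148.80 − 1 = 0.1678.

16.78%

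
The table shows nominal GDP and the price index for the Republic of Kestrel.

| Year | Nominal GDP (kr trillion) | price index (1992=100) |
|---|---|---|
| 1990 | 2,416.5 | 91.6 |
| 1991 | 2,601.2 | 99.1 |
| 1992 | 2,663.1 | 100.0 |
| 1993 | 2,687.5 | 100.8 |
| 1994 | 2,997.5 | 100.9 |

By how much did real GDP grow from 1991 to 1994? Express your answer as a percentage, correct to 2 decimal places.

Real GDP 1991 = 2601.2/0.991 = 2624.82.
Real GDP 1994 = 2997.5/1.009 = 2970.76.
Change = 2970.76/2624.82 − 1 = 0.1318.

13.18%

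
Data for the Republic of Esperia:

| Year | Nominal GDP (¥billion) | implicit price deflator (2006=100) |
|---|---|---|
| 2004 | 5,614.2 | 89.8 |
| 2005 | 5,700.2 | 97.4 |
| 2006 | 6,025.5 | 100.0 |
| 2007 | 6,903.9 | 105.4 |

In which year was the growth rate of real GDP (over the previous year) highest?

2005: real = 5700.2/0.974 = 5852.36; growth vs 2004 (6251.89) = -6.39%.
2006: real = 6025.5/1.000 = 6025.50; growth vs 2005 (5852.36) = 2.96%.
2007: real = 6903.9/1.054 = 6550.19; growth vs 2006 (6025.50) = 8.71%.

2007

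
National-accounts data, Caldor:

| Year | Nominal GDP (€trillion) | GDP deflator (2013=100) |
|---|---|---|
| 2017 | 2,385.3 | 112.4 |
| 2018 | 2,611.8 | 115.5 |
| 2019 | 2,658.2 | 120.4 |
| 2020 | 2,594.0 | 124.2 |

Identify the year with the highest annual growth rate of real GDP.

2018

2018: real = 2611.8/1.155 = 2261.30; growth vs 2017 (2122.15) = 6.56%.
2019: real = 2658.2/1.204 = 2207.81; growth vs 2018 (2261.30) = -2.37%.
2020: real = 2594.0/1.242 = 2088.57; growth vs 2019 (2207.81) = -5.40%.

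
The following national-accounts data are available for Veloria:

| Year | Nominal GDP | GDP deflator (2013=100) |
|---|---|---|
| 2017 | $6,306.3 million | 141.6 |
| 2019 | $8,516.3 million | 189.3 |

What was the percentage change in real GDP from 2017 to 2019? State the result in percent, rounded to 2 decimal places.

1.02%

Deflate each year: 2017 → 6306.3/1.416 = 4453.60; 2019 → 8516.3/1.893 = 4498.84.
So real GDP changed by 4498.84/4453.60 − 1 = 0.0102, i.e. 1.02%.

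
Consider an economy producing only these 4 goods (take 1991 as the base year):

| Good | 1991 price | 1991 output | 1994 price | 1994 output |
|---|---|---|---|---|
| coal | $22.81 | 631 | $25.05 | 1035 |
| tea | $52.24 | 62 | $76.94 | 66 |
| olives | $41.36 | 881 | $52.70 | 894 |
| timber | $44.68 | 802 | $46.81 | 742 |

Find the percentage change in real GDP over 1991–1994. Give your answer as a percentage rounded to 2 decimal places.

8.10%

Real GDP 1991 = Nominal GDP 1991 = 22.81·631 + 52.24·62 + 41.36·881 + 44.68·802 = 89903.51.
Real GDP 1994 (at 1991 prices) = 22.81·1035 + 52.24·66 + 41.36·894 + 44.68·742 = 97184.59.
Real growth = 97184.59/89903.51 − 1 = 0.0810.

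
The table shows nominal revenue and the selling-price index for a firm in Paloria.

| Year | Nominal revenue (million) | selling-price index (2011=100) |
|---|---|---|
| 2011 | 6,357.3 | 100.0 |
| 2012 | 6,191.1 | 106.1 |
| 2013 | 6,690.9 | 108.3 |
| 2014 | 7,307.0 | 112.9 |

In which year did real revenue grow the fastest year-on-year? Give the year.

2013

2012: real = 6191.1/1.061 = 5835.16; growth vs 2011 (6357.30) = -8.21%.
2013: real = 6690.9/1.083 = 6178.12; growth vs 2012 (5835.16) = 5.88%.
2014: real = 7307.0/1.129 = 6472.10; growth vs 2013 (6178.12) = 4.76%.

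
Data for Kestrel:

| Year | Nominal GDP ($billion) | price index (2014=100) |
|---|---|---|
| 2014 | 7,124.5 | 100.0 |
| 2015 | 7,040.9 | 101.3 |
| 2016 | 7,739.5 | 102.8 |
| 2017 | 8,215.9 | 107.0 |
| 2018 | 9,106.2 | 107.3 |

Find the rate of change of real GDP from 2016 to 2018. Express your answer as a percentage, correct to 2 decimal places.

Real GDP 2016 = 7739.5/1.028 = 7528.70.
Real GDP 2018 = 9106.2/1.073 = 8486.67.
Change = 8486.67/7528.70 − 1 = 0.1272.

12.72%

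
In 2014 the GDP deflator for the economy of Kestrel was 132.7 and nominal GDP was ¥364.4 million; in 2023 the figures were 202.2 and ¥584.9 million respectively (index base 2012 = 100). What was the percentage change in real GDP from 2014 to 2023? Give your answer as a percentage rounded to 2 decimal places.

5.34%

Deflate each year: 2014 → 364.4/1.327 = 274.60; 2023 → 584.9/2.022 = 289.27.
So real GDP changed by 289.27/274.60 − 1 = 0.0534, i.e. 5.34%.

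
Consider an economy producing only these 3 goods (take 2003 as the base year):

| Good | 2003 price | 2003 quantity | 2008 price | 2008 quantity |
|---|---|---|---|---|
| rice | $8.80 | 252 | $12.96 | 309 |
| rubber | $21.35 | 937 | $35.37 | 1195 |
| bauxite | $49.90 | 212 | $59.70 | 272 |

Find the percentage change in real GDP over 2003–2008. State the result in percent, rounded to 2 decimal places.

27.45%

Real GDP 2003 = Nominal GDP 2003 = 8.80·252 + 21.35·937 + 49.90·212 = 32801.35.
Real GDP 2008 (at 2003 prices) = 8.80·309 + 21.35·1195 + 49.90·272 = 41805.25.
Real growth = 41805.25/32801.35 − 1 = 0.2745.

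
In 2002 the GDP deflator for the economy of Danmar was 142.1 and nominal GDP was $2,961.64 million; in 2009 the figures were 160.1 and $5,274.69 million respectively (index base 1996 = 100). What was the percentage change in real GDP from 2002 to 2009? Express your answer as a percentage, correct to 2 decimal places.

Real GDP 2002 = 2961.64 / 1.421 = 2084.19.
Real GDP 2009 = 5274.69 / 1.601 = 3294.62.
Real growth = 3294.62 / 2084.19 − 1 = 0.5808.

58.08%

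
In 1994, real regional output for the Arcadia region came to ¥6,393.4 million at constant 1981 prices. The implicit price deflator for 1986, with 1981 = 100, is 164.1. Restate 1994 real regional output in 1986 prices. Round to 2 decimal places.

¥10,491.57 million

Real regional output in 1986 prices = Real regional output in 1981 prices × (P_1986/P_1981) = 6393.4 × 1.641 = 10491.57.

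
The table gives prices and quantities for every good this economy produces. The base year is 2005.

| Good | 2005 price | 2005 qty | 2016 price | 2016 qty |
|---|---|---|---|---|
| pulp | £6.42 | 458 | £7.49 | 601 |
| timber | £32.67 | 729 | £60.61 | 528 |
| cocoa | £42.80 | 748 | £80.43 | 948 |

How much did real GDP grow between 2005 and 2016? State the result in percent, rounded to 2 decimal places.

Real GDP 2005 = Nominal GDP 2005 = 6.42·458 + 32.67·729 + 42.80·748 = 58771.19.
Real GDP 2016 (at 2005 prices) = 6.42·601 + 32.67·528 + 42.80·948 = 61682.58.
Real growth = 61682.58/58771.19 − 1 = 0.0495.

4.95%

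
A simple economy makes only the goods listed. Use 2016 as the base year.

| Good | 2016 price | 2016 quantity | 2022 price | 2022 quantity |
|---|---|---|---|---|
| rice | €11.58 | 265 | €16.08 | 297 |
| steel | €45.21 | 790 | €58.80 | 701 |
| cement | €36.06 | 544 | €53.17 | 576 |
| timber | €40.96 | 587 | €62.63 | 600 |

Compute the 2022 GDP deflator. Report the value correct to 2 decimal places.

141.90

Nominal GDP 2022 = 16.08·297 + 58.80·701 + 53.17·576 + 62.63·600 = 114198.48.
Real GDP 2022 (at 2016 prices) = 11.58·297 + 45.21·701 + 36.06·576 + 40.96·600 = 80478.03.
Deflator = Nominal/Real × 100 = 114198.48/80478.03 × 100 = 141.900.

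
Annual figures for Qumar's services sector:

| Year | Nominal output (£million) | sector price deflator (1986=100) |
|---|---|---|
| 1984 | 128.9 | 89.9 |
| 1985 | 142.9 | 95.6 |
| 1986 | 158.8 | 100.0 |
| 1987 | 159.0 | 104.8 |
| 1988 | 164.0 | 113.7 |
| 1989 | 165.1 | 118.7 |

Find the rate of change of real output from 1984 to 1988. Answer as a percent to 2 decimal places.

0.60%

Real output 1984 = 128.9/0.899 = 143.38.
Real output 1988 = 164.0/1.137 = 144.24.
Change = 144.24/143.38 − 1 = 0.0060.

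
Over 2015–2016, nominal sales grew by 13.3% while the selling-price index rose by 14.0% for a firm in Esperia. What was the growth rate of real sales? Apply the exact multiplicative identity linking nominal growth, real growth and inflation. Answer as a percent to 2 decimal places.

(1 + g_nom) = (1 + g_real)(1 + π), so g_real = 1.1330 / 1.1400 − 1 = -0.00614.

-0.61%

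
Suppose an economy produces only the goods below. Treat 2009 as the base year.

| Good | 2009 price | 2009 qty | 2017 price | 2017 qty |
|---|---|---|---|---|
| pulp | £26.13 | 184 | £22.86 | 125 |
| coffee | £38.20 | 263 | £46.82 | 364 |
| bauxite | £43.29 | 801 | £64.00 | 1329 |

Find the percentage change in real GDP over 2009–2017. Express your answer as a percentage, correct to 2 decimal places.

50.83%

Real GDP 2009 = Nominal GDP 2009 = 26.13·184 + 38.20·263 + 43.29·801 = 49529.81.
Real GDP 2017 (at 2009 prices) = 26.13·125 + 38.20·364 + 43.29·1329 = 74703.46.
Real growth = 74703.46/49529.81 − 1 = 0.5083.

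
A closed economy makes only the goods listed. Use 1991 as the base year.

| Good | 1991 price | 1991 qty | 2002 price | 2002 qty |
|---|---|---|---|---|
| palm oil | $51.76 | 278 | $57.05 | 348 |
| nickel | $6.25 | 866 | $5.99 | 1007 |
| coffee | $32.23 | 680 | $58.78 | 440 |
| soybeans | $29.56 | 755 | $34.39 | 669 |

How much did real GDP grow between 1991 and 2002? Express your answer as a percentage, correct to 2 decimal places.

-9.02%

Real GDP 1991 = Nominal GDP 1991 = 51.76·278 + 6.25·866 + 32.23·680 + 29.56·755 = 64035.98.
Real GDP 2002 (at 1991 prices) = 51.76·348 + 6.25·1007 + 32.23·440 + 29.56·669 = 58263.07.
Real growth = 58263.07/64035.98 − 1 = -0.0902.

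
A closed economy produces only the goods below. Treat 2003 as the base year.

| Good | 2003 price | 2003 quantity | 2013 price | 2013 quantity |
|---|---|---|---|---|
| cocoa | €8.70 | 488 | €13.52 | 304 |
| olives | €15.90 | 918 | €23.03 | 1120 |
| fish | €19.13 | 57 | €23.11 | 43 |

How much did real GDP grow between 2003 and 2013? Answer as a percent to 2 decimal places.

Real GDP 2003 = Nominal GDP 2003 = 8.70·488 + 15.90·918 + 19.13·57 = 19932.21.
Real GDP 2013 (at 2003 prices) = 8.70·304 + 15.90·1120 + 19.13·43 = 21275.39.
Real growth = 21275.39/19932.21 − 1 = 0.0674.

6.74%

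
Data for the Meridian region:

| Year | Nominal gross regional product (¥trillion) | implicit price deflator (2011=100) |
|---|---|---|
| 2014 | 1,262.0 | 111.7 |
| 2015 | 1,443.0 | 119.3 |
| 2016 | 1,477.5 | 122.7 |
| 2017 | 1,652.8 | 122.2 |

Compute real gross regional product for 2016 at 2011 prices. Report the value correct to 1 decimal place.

¥1,204.2 trillion

Real gross regional product 2016 = 1477.5 / 1.227 = 1204.16.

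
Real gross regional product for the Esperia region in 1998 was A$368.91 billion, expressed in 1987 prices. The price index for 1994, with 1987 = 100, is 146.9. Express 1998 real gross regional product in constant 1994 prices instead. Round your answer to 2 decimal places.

A$541.93 billion

Real gross regional product in 1994 prices = Real gross regional product in 1987 prices × (P_1994/P_1987) = 368.91 × 1.469 = 541.93.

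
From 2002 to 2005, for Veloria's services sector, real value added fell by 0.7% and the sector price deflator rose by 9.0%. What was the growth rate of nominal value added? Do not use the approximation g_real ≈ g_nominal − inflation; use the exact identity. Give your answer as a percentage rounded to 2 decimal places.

8.24%

(1 + g_nom) = (1 + g_real)(1 + π) = 0.9930 × 1.0900 = 1.08237.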